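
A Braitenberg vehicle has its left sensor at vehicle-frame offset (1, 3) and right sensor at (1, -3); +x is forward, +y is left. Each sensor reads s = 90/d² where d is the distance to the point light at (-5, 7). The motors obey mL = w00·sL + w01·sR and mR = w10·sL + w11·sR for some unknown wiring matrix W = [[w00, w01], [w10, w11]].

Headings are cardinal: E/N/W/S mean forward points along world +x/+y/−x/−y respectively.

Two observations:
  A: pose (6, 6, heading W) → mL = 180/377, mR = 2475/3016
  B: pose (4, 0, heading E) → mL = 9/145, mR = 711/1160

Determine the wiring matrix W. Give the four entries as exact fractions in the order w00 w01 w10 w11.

-1/2 1 1/2 1/2

obs A: pose=(6,6,W) → sL=45/58, sR=45/52, mL=180/377, mR=2475/3016
obs B: pose=(4,0,E) → sL=45/58, sR=9/20, mL=9/145, mR=711/1160
sensor matrix S = [[45/58, 45/52], [45/58, 9/20]]; det S = -243/754
solve [mL_A; mL_B] = S·[w00; w01] and [mR_A; mR_B] = S·[w10; w11]:
  w00 = -1/2, w01 = 1, w10 = 1/2, w11 = 1/2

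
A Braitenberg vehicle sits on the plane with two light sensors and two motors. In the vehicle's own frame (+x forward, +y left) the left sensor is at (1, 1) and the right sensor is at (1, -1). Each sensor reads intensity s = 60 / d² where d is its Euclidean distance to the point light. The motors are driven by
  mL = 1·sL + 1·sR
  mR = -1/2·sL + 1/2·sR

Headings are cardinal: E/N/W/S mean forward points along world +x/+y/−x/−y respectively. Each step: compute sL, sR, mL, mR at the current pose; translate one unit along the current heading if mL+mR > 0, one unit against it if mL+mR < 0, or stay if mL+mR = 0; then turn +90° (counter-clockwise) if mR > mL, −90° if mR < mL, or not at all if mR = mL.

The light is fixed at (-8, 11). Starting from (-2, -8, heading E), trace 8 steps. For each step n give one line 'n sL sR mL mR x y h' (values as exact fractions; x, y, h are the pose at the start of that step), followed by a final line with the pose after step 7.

0 60/373 60/449 49320/167477 -2280/167477 -2 -8 E
1 15/116 15/109 3375/12644 105/25288 -1 -8 S
2 20/159 60/397 17480/63123 800/63123 -1 -9 W
3 30/193 6/41 2388/7913 -36/7913 -2 -9 N
4 60/373 60/449 49320/167477 -2280/167477 -2 -8 E
5 15/116 15/109 3375/12644 105/25288 -1 -8 S
6 20/159 60/397 17480/63123 800/63123 -1 -9 W
7 30/193 6/41 2388/7913 -36/7913 -2 -9 N
final -2 -8 E

n=0: pose=(-2,-8,E); sL=60/373, sR=60/449; mL=49320/167477, mR=-2280/167477; mL+mR=47040/167477 → advance +1; mR−mL=-51600/167477 → turn -1·90°
n=1: pose=(-1,-8,S); sL=15/116, sR=15/109; mL=3375/12644, mR=105/25288; mL+mR=6855/25288 → advance +1; mR−mL=-6645/25288 → turn -1·90°
n=2: pose=(-1,-9,W); sL=20/159, sR=60/397; mL=17480/63123, mR=800/63123; mL+mR=18280/63123 → advance +1; mR−mL=-5560/21041 → turn -1·90°
n=3: pose=(-2,-9,N); sL=30/193, sR=6/41; mL=2388/7913, mR=-36/7913; mL+mR=2352/7913 → advance +1; mR−mL=-2424/7913 → turn -1·90°
n=4: pose=(-2,-8,E); sL=60/373, sR=60/449; mL=49320/167477, mR=-2280/167477; mL+mR=47040/167477 → advance +1; mR−mL=-51600/167477 → turn -1·90°
n=5: pose=(-1,-8,S); sL=15/116, sR=15/109; mL=3375/12644, mR=105/25288; mL+mR=6855/25288 → advance +1; mR−mL=-6645/25288 → turn -1·90°
n=6: pose=(-1,-9,W); sL=20/159, sR=60/397; mL=17480/63123, mR=800/63123; mL+mR=18280/63123 → advance +1; mR−mL=-5560/21041 → turn -1·90°
n=7: pose=(-2,-9,N); sL=30/193, sR=6/41; mL=2388/7913, mR=-36/7913; mL+mR=2352/7913 → advance +1; mR−mL=-2424/7913 → turn -1·90°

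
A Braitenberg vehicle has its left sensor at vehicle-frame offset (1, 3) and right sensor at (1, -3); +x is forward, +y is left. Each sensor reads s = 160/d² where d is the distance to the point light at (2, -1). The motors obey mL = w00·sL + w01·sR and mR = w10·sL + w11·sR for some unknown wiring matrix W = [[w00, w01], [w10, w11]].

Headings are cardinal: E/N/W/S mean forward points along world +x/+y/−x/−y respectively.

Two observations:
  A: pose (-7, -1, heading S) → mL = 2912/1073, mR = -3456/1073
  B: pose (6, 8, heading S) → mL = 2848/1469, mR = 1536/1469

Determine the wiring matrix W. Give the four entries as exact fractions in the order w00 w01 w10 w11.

obs A: pose=(-7,-1,S) → sL=160/37, sR=32/29, mL=2912/1073, mR=-3456/1073
obs B: pose=(6,8,S) → sL=160/113, sR=32/13, mL=2848/1469, mR=1536/1469
sensor matrix S = [[160/37, 32/29], [160/113, 32/13]]; det S = 14315520/1576237
solve [mL_A; mL_B] = S·[w00; w01] and [mR_A; mR_B] = S·[w10; w11]:
  w00 = 1/2, w01 = 1/2, w10 = -1, w11 = 1

1/2 1/2 -1 1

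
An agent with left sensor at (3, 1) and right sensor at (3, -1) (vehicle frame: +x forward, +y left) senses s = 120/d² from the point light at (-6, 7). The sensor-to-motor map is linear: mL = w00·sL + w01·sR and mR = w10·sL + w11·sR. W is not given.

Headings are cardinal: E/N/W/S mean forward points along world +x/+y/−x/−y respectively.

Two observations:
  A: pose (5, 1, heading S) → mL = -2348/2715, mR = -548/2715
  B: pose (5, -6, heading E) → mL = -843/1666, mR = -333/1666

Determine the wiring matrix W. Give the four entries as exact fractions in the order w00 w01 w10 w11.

-1 -1/2 -1 1/2

obs A: pose=(5,1,S) → sL=8/15, sR=120/181, mL=-2348/2715, mR=-548/2715
obs B: pose=(5,-6,E) → sL=6/17, sR=15/49, mL=-843/1666, mR=-333/1666
sensor matrix S = [[8/15, 120/181], [6/17, 15/49]]; det S = -10664/150773
solve [mL_A; mL_B] = S·[w00; w01] and [mR_A; mR_B] = S·[w10; w11]:
  w00 = -1, w01 = -1/2, w10 = -1, w11 = 1/2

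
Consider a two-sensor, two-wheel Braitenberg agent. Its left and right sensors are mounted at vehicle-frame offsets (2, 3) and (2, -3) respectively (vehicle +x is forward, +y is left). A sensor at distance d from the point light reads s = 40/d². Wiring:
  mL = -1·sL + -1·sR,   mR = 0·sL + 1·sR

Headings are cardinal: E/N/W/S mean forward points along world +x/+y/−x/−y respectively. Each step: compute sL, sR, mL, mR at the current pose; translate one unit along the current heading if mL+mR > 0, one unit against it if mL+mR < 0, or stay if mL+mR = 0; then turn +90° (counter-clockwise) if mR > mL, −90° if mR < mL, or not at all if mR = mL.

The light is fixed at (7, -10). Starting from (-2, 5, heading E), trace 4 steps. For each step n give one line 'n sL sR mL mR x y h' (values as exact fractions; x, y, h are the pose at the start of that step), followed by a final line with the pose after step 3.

0 40/373 40/193 -22640/71989 40/193 -2 5 E
1 20/229 20/169 -7960/38701 20/169 -3 5 N
2 8/53 40/433 -5584/22949 40/433 -3 4 W
3 2/9 5/36 -13/36 5/36 -2 4 S
final -2 5 E

n=0: pose=(-2,5,E); sL=40/373, sR=40/193; mL=-22640/71989, mR=40/193; mL+mR=-40/373 → advance -1; mR−mL=37560/71989 → turn +1·90°
n=1: pose=(-3,5,N); sL=20/229, sR=20/169; mL=-7960/38701, mR=20/169; mL+mR=-20/229 → advance -1; mR−mL=12540/38701 → turn +1·90°
n=2: pose=(-3,4,W); sL=8/53, sR=40/433; mL=-5584/22949, mR=40/433; mL+mR=-8/53 → advance -1; mR−mL=7704/22949 → turn +1·90°
n=3: pose=(-2,4,S); sL=2/9, sR=5/36; mL=-13/36, mR=5/36; mL+mR=-2/9 → advance -1; mR−mL=1/2 → turn +1·90°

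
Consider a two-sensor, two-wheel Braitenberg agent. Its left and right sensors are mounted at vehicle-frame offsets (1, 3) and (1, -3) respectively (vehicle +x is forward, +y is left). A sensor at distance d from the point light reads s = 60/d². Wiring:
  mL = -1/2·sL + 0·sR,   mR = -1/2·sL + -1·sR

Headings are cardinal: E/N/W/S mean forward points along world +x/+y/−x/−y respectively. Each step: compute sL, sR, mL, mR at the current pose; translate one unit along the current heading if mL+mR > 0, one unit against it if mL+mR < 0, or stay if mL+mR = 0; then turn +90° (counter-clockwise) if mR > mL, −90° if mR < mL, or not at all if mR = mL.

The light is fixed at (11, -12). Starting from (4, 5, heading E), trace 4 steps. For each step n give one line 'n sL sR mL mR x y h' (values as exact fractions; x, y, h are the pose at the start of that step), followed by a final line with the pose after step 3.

0 15/109 15/58 -15/218 -1035/3161 4 5 E
1 60/281 60/377 -30/281 -28170/105937 3 5 S
2 10/51 10/87 -5/51 -105/493 3 6 W
3 60/461 60/377 -30/461 -38970/173797 4 6 N
final 4 5 E

n=0: pose=(4,5,E); sL=15/109, sR=15/58; mL=-15/218, mR=-1035/3161; mL+mR=-2505/6322 → advance -1; mR−mL=-15/58 → turn -1·90°
n=1: pose=(3,5,S); sL=60/281, sR=60/377; mL=-30/281, mR=-28170/105937; mL+mR=-39480/105937 → advance -1; mR−mL=-60/377 → turn -1·90°
n=2: pose=(3,6,W); sL=10/51, sR=10/87; mL=-5/51, mR=-105/493; mL+mR=-460/1479 → advance -1; mR−mL=-10/87 → turn -1·90°
n=3: pose=(4,6,N); sL=60/461, sR=60/377; mL=-30/461, mR=-38970/173797; mL+mR=-50280/173797 → advance -1; mR−mL=-60/377 → turn -1·90°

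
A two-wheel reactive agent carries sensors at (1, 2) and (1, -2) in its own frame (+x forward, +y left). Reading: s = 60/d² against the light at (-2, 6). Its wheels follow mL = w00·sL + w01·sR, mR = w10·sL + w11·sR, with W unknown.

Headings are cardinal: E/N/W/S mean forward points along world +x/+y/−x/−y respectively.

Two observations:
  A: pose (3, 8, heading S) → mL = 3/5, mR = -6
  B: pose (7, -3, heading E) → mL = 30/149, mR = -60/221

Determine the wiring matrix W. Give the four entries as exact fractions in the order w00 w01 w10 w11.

obs A: pose=(3,8,S) → sL=6/5, sR=6, mL=3/5, mR=-6
obs B: pose=(7,-3,E) → sL=60/149, sR=60/221, mL=30/149, mR=-60/221
sensor matrix S = [[6/5, 6], [60/149, 60/221]]; det S = -68832/32929
solve [mL_A; mL_B] = S·[w00; w01] and [mR_A; mR_B] = S·[w10; w11]:
  w00 = 1/2, w01 = 0, w10 = 0, w11 = -1

1/2 0 0 -1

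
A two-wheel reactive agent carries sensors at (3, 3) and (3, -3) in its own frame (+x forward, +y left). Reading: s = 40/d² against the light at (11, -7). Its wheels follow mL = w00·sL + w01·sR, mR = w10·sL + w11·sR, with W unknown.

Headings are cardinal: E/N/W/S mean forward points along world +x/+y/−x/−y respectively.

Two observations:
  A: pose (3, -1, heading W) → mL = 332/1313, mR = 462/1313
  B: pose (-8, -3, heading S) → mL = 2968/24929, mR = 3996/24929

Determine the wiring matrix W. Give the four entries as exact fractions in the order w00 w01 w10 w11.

1/2 1/2 1/2 1

obs A: pose=(3,-1,W) → sL=4/13, sR=20/101, mL=332/1313, mR=462/1313
obs B: pose=(-8,-3,S) → sL=40/257, sR=8/97, mL=2968/24929, mR=3996/24929
sensor matrix S = [[4/13, 20/101], [40/257, 8/97]]; det S = -178176/32731777
solve [mL_A; mL_B] = S·[w00; w01] and [mR_A; mR_B] = S·[w10; w11]:
  w00 = 1/2, w01 = 1/2, w10 = 1/2, w11 = 1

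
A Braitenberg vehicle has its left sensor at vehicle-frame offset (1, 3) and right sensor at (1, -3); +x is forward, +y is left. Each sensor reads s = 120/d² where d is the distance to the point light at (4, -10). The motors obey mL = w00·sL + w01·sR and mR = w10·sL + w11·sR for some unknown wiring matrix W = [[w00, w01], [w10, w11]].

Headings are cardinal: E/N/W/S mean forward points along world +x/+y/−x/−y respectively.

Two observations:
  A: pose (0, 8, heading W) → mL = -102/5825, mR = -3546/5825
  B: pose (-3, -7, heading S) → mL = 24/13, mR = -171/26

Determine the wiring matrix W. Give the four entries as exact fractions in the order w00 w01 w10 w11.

1/2 -1 -1 -1/2

obs A: pose=(0,8,W) → sL=12/25, sR=60/233, mL=-102/5825, mR=-3546/5825
obs B: pose=(-3,-7,S) → sL=6, sR=15/13, mL=24/13, mR=-171/26
sensor matrix S = [[12/25, 60/233], [6, 15/13]]; det S = -15012/15145
solve [mL_A; mL_B] = S·[w00; w01] and [mR_A; mR_B] = S·[w10; w11]:
  w00 = 1/2, w01 = -1, w10 = -1, w11 = -1/2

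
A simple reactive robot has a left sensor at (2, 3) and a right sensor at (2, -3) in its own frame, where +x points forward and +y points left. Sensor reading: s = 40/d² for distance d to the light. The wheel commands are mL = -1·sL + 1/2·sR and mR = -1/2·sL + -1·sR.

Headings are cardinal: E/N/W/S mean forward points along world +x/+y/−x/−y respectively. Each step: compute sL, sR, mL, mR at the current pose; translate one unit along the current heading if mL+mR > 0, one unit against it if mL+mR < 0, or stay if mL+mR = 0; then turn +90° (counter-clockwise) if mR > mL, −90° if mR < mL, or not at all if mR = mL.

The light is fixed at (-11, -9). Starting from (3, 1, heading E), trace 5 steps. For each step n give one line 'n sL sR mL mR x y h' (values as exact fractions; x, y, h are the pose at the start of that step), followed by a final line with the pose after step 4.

n=0: pose=(3,1,E); sL=8/85, sR=8/61; mL=-148/5185, mR=-924/5185; mL+mR=-1072/5185 → advance -1; mR−mL=-776/5185 → turn -1·90°
n=1: pose=(2,1,S); sL=1/8, sR=10/41; mL=-1/328, mR=-201/656; mL+mR=-203/656 → advance -1; mR−mL=-199/656 → turn -1·90°
n=2: pose=(2,2,W); sL=8/37, sR=40/317; mL=-1796/11729, mR=-2748/11729; mL+mR=-4544/11729 → advance -1; mR−mL=-952/11729 → turn -1·90°
n=3: pose=(3,2,N); sL=4/29, sR=20/229; mL=-626/6641, mR=-1038/6641; mL+mR=-1664/6641 → advance -1; mR−mL=-412/6641 → turn -1·90°
n=4: pose=(3,1,E); sL=8/85, sR=8/61; mL=-148/5185, mR=-924/5185; mL+mR=-1072/5185 → advance -1; mR−mL=-776/5185 → turn -1·90°

0 8/85 8/61 -148/5185 -924/5185 3 1 E
1 1/8 10/41 -1/328 -201/656 2 1 S
2 8/37 40/317 -1796/11729 -2748/11729 2 2 W
3 4/29 20/229 -626/6641 -1038/6641 3 2 N
4 8/85 8/61 -148/5185 -924/5185 3 1 E
final 2 1 S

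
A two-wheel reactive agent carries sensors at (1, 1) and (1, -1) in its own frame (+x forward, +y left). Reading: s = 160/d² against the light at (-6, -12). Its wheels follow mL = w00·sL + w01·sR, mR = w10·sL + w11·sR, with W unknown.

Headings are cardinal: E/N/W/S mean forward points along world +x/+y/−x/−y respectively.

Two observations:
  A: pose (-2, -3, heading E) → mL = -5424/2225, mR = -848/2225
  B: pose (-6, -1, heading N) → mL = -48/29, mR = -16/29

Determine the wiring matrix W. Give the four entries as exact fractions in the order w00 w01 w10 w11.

obs A: pose=(-2,-3,E) → sL=32/25, sR=160/89, mL=-5424/2225, mR=-848/2225
obs B: pose=(-6,-1,N) → sL=32/29, sR=32/29, mL=-48/29, mR=-16/29
sensor matrix S = [[32/25, 160/89], [32/29, 32/29]]; det S = -36864/64525
solve [mL_A; mL_B] = S·[w00; w01] and [mR_A; mR_B] = S·[w10; w11]:
  w00 = -1/2, w01 = -1, w10 = -1, w11 = 1/2

-1/2 -1 -1 1/2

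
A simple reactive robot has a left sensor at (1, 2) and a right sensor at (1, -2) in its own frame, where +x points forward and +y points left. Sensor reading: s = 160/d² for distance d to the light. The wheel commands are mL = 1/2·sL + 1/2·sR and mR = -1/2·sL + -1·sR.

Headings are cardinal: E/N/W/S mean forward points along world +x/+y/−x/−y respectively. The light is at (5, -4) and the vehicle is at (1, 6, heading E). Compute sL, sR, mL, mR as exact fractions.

left sensor world pos  = (2, 8); dL² = 153
right sensor world pos = (2, 4); dR² = 73
sL = 160/153 = 160/153
sR = 160/73 = 160/73
mL = 1/2·sL + 1/2·sR = 18080/11169
mR = -1/2·sL + -1·sR = -30320/11169

160/153 160/73 18080/11169 -30320/11169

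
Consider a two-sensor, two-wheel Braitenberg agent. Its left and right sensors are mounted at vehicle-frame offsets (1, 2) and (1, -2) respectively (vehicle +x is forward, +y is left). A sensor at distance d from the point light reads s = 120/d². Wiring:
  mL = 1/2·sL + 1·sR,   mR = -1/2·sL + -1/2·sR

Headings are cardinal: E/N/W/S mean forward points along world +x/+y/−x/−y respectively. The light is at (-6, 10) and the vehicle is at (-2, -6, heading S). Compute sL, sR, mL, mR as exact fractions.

24/65 120/293 11316/19045 -7416/19045

left sensor world pos  = (0, -7); dL² = 325
right sensor world pos = (-4, -7); dR² = 293
sL = 120/325 = 24/65
sR = 120/293 = 120/293
mL = 1/2·sL + 1·sR = 11316/19045
mR = -1/2·sL + -1/2·sR = -7416/19045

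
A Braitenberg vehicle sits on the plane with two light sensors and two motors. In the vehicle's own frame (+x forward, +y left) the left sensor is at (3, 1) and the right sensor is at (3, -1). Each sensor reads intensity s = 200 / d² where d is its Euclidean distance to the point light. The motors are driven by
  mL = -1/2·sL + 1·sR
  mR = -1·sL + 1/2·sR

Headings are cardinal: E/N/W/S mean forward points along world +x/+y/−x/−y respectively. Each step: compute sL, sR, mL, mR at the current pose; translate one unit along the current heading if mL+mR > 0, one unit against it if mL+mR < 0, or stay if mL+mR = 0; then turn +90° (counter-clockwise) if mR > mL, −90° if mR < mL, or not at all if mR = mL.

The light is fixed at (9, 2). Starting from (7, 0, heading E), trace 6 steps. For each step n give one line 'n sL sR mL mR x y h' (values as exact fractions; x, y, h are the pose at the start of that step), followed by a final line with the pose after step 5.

n=0: pose=(7,0,E); sL=100, sR=20; mL=-30, mR=-90; mL+mR=-120 → advance -1; mR−mL=-60 → turn -1·90°
n=1: pose=(6,0,S); sL=200/29, sR=200/41; mL=1700/1189, mR=-5300/1189; mL+mR=-3600/1189 → advance -1; mR−mL=-7000/1189 → turn -1·90°
n=2: pose=(6,1,W); sL=5, sR=50/9; mL=55/18, mR=-20/9; mL+mR=5/6 → advance +1; mR−mL=-95/18 → turn -1·90°
n=3: pose=(5,1,N); sL=200/29, sR=200/13; mL=4500/377, mR=300/377; mL+mR=4800/377 → advance +1; mR−mL=-4200/377 → turn -1·90°
n=4: pose=(5,2,E); sL=100, sR=100; mL=50, mR=-50; mL+mR=0 → advance +0; mR−mL=-100 → turn -1·90°
n=5: pose=(5,2,S); sL=100/9, sR=100/17; mL=50/153, mR=-1250/153; mL+mR=-400/51 → advance -1; mR−mL=-1300/153 → turn -1·90°

0 100 20 -30 -90 7 0 E
1 200/29 200/41 1700/1189 -5300/1189 6 0 S
2 5 50/9 55/18 -20/9 6 1 W
3 200/29 200/13 4500/377 300/377 5 1 N
4 100 100 50 -50 5 2 E
5 100/9 100/17 50/153 -1250/153 5 2 S
final 5 3 W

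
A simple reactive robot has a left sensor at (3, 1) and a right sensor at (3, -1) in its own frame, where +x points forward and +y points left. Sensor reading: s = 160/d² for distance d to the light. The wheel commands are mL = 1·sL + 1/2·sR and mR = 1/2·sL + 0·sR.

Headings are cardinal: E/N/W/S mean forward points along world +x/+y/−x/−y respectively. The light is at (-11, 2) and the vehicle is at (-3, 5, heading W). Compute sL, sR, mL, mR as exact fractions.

left sensor world pos  = (-6, 4); dL² = 29
right sensor world pos = (-6, 6); dR² = 41
sL = 160/29 = 160/29
sR = 160/41 = 160/41
mL = 1·sL + 1/2·sR = 8880/1189
mR = 1/2·sL + 0·sR = 80/29

160/29 160/41 8880/1189 80/29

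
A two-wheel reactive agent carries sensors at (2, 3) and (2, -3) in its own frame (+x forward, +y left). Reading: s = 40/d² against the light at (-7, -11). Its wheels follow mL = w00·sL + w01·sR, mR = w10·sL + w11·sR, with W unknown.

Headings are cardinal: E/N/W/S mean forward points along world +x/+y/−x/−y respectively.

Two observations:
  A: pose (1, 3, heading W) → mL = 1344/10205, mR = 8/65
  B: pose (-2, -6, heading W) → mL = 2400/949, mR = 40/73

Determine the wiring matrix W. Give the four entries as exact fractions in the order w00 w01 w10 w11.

obs A: pose=(1,3,W) → sL=40/157, sR=8/65, mL=1344/10205, mR=8/65
obs B: pose=(-2,-6,W) → sL=40/13, sR=40/73, mL=2400/949, mR=40/73
sensor matrix S = [[40/157, 8/65], [40/13, 40/73]]; det S = -463104/1936909
solve [mL_A; mL_B] = S·[w00; w01] and [mR_A; mR_B] = S·[w10; w11]:
  w00 = 1, w01 = -1, w10 = 0, w11 = 1

1 -1 0 1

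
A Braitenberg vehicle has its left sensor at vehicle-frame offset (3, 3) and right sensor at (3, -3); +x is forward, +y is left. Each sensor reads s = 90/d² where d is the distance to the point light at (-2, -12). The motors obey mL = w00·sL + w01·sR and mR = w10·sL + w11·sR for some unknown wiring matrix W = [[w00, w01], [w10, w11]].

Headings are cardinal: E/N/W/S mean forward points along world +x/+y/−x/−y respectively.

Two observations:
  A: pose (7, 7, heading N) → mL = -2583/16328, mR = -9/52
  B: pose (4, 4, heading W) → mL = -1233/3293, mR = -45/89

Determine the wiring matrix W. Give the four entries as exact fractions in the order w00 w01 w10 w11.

obs A: pose=(7,7,N) → sL=9/52, sR=45/314, mL=-2583/16328, mR=-9/52
obs B: pose=(4,4,W) → sL=45/89, sR=9/37, mL=-1233/3293, mR=-45/89
sensor matrix S = [[9/52, 45/314], [45/89, 9/37]]; det S = -816237/26884052
solve [mL_A; mL_B] = S·[w00; w01] and [mR_A; mR_B] = S·[w10; w11]:
  w00 = -1/2, w01 = -1/2, w10 = -1, w11 = 0

-1/2 -1/2 -1 0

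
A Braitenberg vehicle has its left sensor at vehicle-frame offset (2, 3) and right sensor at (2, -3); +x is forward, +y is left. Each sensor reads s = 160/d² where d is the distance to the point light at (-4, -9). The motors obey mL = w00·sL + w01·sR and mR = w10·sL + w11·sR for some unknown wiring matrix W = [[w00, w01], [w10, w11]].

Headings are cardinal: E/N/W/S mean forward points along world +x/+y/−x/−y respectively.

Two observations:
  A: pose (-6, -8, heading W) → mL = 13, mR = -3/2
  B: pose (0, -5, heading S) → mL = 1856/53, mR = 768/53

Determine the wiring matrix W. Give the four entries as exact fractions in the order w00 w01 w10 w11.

1 1 -1/2 1/2

obs A: pose=(-6,-8,W) → sL=8, sR=5, mL=13, mR=-3/2
obs B: pose=(0,-5,S) → sL=160/53, sR=32, mL=1856/53, mR=768/53
sensor matrix S = [[8, 5], [160/53, 32]]; det S = 12768/53
solve [mL_A; mL_B] = S·[w00; w01] and [mR_A; mR_B] = S·[w10; w11]:
  w00 = 1, w01 = 1, w10 = -1/2, w11 = 1/2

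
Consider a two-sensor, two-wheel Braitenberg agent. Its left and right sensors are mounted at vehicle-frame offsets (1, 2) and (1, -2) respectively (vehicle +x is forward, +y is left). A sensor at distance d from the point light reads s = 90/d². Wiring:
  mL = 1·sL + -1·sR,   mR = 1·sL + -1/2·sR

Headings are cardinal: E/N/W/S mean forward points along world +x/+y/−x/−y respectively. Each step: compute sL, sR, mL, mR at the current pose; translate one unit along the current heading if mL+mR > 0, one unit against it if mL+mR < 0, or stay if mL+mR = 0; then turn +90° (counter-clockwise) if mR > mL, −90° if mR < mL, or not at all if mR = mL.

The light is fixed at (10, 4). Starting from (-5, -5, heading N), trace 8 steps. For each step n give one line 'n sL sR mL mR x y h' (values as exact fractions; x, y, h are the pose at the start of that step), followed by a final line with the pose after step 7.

0 90/353 90/233 -10800/82249 5085/82249 -5 -5 N
1 9/40 9/32 -9/160 27/320 -5 -6 W
2 90/317 18/89 2304/28213 5157/28213 -6 -6 S
3 5/17 45/197 220/3349 1205/6698 -6 -7 E
4 90/389 90/269 -10800/104641 6705/104641 -5 -7 N
5 45/226 45/178 -540/10057 2925/40228 -5 -8 W
6 18/73 90/493 2304/35989 5589/35989 -6 -8 S
7 45/173 1/5 52/865 277/1730 -6 -9 E
final -5 -9 N

n=0: pose=(-5,-5,N); sL=90/353, sR=90/233; mL=-10800/82249, mR=5085/82249; mL+mR=-5715/82249 → advance -1; mR−mL=45/233 → turn +1·90°
n=1: pose=(-5,-6,W); sL=9/40, sR=9/32; mL=-9/160, mR=27/320; mL+mR=9/320 → advance +1; mR−mL=9/64 → turn +1·90°
n=2: pose=(-6,-6,S); sL=90/317, sR=18/89; mL=2304/28213, mR=5157/28213; mL+mR=7461/28213 → advance +1; mR−mL=9/89 → turn +1·90°
n=3: pose=(-6,-7,E); sL=5/17, sR=45/197; mL=220/3349, mR=1205/6698; mL+mR=1645/6698 → advance +1; mR−mL=45/394 → turn +1·90°
n=4: pose=(-5,-7,N); sL=90/389, sR=90/269; mL=-10800/104641, mR=6705/104641; mL+mR=-4095/104641 → advance -1; mR−mL=45/269 → turn +1·90°
n=5: pose=(-5,-8,W); sL=45/226, sR=45/178; mL=-540/10057, mR=2925/40228; mL+mR=765/40228 → advance +1; mR−mL=45/356 → turn +1·90°
n=6: pose=(-6,-8,S); sL=18/73, sR=90/493; mL=2304/35989, mR=5589/35989; mL+mR=7893/35989 → advance +1; mR−mL=45/493 → turn +1·90°
n=7: pose=(-6,-9,E); sL=45/173, sR=1/5; mL=52/865, mR=277/1730; mL+mR=381/1730 → advance +1; mR−mL=1/10 → turn +1·90°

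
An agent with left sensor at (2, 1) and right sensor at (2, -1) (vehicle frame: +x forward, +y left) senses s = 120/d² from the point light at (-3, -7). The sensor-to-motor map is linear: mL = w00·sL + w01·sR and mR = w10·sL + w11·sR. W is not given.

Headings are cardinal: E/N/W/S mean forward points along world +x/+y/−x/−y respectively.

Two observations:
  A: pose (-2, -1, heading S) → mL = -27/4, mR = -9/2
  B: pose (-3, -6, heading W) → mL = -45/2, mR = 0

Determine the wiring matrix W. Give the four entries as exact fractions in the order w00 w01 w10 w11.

-1/2 -1/2 1/2 -1

obs A: pose=(-2,-1,S) → sL=6, sR=15/2, mL=-27/4, mR=-9/2
obs B: pose=(-3,-6,W) → sL=30, sR=15, mL=-45/2, mR=0
sensor matrix S = [[6, 15/2], [30, 15]]; det S = -135
solve [mL_A; mL_B] = S·[w00; w01] and [mR_A; mR_B] = S·[w10; w11]:
  w00 = -1/2, w01 = -1/2, w10 = 1/2, w11 = -1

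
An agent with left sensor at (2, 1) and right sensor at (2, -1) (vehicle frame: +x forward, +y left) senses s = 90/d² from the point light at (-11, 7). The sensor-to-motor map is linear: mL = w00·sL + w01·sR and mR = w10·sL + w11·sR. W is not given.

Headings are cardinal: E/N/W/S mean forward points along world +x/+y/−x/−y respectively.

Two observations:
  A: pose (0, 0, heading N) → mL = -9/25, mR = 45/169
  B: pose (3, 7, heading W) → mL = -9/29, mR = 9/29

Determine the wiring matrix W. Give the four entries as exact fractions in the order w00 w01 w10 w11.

-1/2 0 0 1/2

obs A: pose=(0,0,N) → sL=18/25, sR=90/169, mL=-9/25, mR=45/169
obs B: pose=(3,7,W) → sL=18/29, sR=18/29, mL=-9/29, mR=9/29
sensor matrix S = [[18/25, 90/169], [18/29, 18/29]]; det S = 14256/122525
solve [mL_A; mL_B] = S·[w00; w01] and [mR_A; mR_B] = S·[w10; w11]:
  w00 = -1/2, w01 = 0, w10 = 0, w11 = 1/2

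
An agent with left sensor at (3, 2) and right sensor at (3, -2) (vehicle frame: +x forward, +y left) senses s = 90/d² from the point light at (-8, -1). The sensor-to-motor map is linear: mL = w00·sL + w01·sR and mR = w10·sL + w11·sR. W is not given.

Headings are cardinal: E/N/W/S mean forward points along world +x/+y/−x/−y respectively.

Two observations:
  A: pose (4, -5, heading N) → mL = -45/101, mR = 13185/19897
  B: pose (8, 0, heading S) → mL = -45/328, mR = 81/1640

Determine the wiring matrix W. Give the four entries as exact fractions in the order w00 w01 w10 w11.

-1/2 0 1 -1/2

obs A: pose=(4,-5,N) → sL=90/101, sR=90/197, mL=-45/101, mR=13185/19897
obs B: pose=(8,0,S) → sL=45/164, sR=9/20, mL=-45/328, mR=81/1640
sensor matrix S = [[90/101, 90/197], [45/164, 9/20]]; det S = 224856/815777
solve [mL_A; mL_B] = S·[w00; w01] and [mR_A; mR_B] = S·[w10; w11]:
  w00 = -1/2, w01 = 0, w10 = 1, w11 = -1/2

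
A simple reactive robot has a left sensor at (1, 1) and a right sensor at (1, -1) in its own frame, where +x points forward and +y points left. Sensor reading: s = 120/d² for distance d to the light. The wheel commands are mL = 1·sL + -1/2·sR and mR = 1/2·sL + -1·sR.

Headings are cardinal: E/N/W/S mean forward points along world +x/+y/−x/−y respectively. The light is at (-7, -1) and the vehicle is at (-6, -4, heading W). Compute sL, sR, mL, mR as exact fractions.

15/2 30 -15/2 -105/4

left sensor world pos  = (-7, -5); dL² = 16
right sensor world pos = (-7, -3); dR² = 4
sL = 120/16 = 15/2
sR = 120/4 = 30
mL = 1·sL + -1/2·sR = -15/2
mR = 1/2·sL + -1·sR = -105/4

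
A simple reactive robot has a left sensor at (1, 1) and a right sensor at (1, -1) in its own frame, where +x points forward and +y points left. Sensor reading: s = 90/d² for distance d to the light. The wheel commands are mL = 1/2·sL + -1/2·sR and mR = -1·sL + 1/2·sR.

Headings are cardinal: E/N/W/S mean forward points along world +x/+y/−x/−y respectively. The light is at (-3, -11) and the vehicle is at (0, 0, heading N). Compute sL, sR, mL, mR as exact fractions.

left sensor world pos  = (-1, 1); dL² = 148
right sensor world pos = (1, 1); dR² = 160
sL = 90/148 = 45/74
sR = 90/160 = 9/16
mL = 1/2·sL + -1/2·sR = 27/1184
mR = -1·sL + 1/2·sR = -387/1184

45/74 9/16 27/1184 -387/1184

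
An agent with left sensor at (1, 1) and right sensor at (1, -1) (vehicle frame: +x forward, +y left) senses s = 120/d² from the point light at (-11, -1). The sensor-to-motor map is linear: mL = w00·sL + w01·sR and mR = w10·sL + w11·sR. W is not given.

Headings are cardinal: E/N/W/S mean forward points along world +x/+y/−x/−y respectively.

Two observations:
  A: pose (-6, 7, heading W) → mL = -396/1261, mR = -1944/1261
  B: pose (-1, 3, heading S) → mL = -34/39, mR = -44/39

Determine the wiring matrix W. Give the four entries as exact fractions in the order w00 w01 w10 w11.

1/2 -1 -1/2 -1/2

obs A: pose=(-6,7,W) → sL=24/13, sR=120/97, mL=-396/1261, mR=-1944/1261
obs B: pose=(-1,3,S) → sL=12/13, sR=4/3, mL=-34/39, mR=-44/39
sensor matrix S = [[24/13, 120/97], [12/13, 4/3]]; det S = 128/97
solve [mL_A; mL_B] = S·[w00; w01] and [mR_A; mR_B] = S·[w10; w11]:
  w00 = 1/2, w01 = -1, w10 = -1/2, w11 = -1/2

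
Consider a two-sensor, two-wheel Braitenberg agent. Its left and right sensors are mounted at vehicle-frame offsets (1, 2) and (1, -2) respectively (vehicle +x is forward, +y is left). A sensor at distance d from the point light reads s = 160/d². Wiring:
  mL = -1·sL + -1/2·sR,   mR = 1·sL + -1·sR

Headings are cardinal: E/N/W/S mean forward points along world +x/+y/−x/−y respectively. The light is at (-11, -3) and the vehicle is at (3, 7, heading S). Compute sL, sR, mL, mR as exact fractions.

160/337 32/45 -12592/15165 -3584/15165

left sensor world pos  = (5, 6); dL² = 337
right sensor world pos = (1, 6); dR² = 225
sL = 160/337 = 160/337
sR = 160/225 = 32/45
mL = -1·sL + -1/2·sR = -12592/15165
mR = 1·sL + -1·sR = -3584/15165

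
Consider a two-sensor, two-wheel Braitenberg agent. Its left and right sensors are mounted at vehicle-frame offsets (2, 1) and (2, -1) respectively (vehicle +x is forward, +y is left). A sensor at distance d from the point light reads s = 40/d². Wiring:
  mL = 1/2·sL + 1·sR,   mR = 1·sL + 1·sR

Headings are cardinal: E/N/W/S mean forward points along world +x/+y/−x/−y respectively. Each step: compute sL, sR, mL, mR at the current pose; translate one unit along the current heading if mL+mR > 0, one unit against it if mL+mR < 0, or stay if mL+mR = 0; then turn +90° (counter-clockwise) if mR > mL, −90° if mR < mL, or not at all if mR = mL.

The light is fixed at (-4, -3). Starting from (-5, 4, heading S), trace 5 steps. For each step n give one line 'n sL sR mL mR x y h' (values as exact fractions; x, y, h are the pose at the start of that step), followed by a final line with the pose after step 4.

n=0: pose=(-5,4,S); sL=8/5, sR=40/29; mL=316/145, mR=432/145; mL+mR=748/145 → advance +1; mR−mL=4/5 → turn +1·90°
n=1: pose=(-5,3,E); sL=4/5, sR=20/13; mL=126/65, mR=152/65; mL+mR=278/65 → advance +1; mR−mL=2/5 → turn +1·90°
n=2: pose=(-4,3,N); sL=8/13, sR=8/13; mL=12/13, mR=16/13; mL+mR=28/13 → advance +1; mR−mL=4/13 → turn +1·90°
n=3: pose=(-4,4,W); sL=1, sR=10/17; mL=37/34, mR=27/17; mL+mR=91/34 → advance +1; mR−mL=1/2 → turn +1·90°
n=4: pose=(-5,4,S); sL=8/5, sR=40/29; mL=316/145, mR=432/145; mL+mR=748/145 → advance +1; mR−mL=4/5 → turn +1·90°

0 8/5 40/29 316/145 432/145 -5 4 S
1 4/5 20/13 126/65 152/65 -5 3 E
2 8/13 8/13 12/13 16/13 -4 3 N
3 1 10/17 37/34 27/17 -4 4 W
4 8/5 40/29 316/145 432/145 -5 4 S
final -5 3 E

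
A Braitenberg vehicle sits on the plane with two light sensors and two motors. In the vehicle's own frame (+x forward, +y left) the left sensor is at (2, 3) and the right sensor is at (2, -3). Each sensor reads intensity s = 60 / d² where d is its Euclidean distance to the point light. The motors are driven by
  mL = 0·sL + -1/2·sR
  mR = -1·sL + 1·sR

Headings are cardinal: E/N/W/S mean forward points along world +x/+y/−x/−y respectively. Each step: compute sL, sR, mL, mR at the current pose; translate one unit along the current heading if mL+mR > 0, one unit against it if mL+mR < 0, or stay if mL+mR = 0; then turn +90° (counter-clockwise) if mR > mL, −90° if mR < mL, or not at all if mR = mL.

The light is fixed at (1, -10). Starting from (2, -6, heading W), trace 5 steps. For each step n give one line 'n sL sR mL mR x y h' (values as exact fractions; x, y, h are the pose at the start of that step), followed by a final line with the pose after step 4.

0 30 6/5 -3/5 -144/5 2 -6 W
1 60/37 60/61 -30/61 -1440/2257 3 -6 N
2 15/13 15/4 -15/8 135/52 3 -7 E
3 12/5 60/61 -30/61 -432/305 4 -7 N
4 6/5 30/13 -15/13 72/65 4 -8 E
final 3 -8 N

n=0: pose=(2,-6,W); sL=30, sR=6/5; mL=-3/5, mR=-144/5; mL+mR=-147/5 → advance -1; mR−mL=-141/5 → turn -1·90°
n=1: pose=(3,-6,N); sL=60/37, sR=60/61; mL=-30/61, mR=-1440/2257; mL+mR=-2550/2257 → advance -1; mR−mL=-330/2257 → turn -1·90°
n=2: pose=(3,-7,E); sL=15/13, sR=15/4; mL=-15/8, mR=135/52; mL+mR=75/104 → advance +1; mR−mL=465/104 → turn +1·90°
n=3: pose=(4,-7,N); sL=12/5, sR=60/61; mL=-30/61, mR=-432/305; mL+mR=-582/305 → advance -1; mR−mL=-282/305 → turn -1·90°
n=4: pose=(4,-8,E); sL=6/5, sR=30/13; mL=-15/13, mR=72/65; mL+mR=-3/65 → advance -1; mR−mL=147/65 → turn +1·90°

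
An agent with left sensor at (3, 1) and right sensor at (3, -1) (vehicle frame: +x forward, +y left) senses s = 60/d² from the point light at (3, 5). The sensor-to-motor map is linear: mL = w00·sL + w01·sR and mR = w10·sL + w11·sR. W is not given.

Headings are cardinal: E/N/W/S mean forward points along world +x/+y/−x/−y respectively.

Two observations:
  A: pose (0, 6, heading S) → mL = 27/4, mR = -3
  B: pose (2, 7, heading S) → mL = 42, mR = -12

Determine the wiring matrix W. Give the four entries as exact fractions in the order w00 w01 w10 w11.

1/2 1 0 -1

obs A: pose=(0,6,S) → sL=15/2, sR=3, mL=27/4, mR=-3
obs B: pose=(2,7,S) → sL=60, sR=12, mL=42, mR=-12
sensor matrix S = [[15/2, 3], [60, 12]]; det S = -90
solve [mL_A; mL_B] = S·[w00; w01] and [mR_A; mR_B] = S·[w10; w11]:
  w00 = 1/2, w01 = 1, w10 = 0, w11 = -1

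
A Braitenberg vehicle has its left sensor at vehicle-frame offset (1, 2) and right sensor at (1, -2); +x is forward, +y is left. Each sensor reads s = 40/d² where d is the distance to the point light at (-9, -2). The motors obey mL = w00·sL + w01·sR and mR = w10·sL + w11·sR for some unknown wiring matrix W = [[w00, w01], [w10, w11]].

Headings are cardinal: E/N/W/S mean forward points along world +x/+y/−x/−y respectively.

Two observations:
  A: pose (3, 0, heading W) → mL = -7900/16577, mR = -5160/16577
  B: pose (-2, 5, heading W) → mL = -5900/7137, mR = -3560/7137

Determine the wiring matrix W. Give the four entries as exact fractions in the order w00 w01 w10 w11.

-1 -1/2 -1/2 -1/2

obs A: pose=(3,0,W) → sL=40/121, sR=40/137, mL=-7900/16577, mR=-5160/16577
obs B: pose=(-2,5,W) → sL=40/61, sR=40/117, mL=-5900/7137, mR=-3560/7137
sensor matrix S = [[40/121, 40/137], [40/61, 40/117]]; det S = -9280000/118310049
solve [mL_A; mL_B] = S·[w00; w01] and [mR_A; mR_B] = S·[w10; w11]:
  w00 = -1, w01 = -1/2, w10 = -1/2, w11 = -1/2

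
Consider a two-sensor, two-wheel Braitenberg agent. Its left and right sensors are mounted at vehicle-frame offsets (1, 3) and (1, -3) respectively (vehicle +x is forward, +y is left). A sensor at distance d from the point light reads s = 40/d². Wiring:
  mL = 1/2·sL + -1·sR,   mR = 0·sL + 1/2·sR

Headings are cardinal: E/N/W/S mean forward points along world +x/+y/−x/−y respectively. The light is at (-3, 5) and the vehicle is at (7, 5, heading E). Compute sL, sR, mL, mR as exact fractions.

left sensor world pos  = (8, 8); dL² = 130
right sensor world pos = (8, 2); dR² = 130
sL = 40/130 = 4/13
sR = 40/130 = 4/13
mL = 1/2·sL + -1·sR = -2/13
mR = 0·sL + 1/2·sR = 2/13

4/13 4/13 -2/13 2/13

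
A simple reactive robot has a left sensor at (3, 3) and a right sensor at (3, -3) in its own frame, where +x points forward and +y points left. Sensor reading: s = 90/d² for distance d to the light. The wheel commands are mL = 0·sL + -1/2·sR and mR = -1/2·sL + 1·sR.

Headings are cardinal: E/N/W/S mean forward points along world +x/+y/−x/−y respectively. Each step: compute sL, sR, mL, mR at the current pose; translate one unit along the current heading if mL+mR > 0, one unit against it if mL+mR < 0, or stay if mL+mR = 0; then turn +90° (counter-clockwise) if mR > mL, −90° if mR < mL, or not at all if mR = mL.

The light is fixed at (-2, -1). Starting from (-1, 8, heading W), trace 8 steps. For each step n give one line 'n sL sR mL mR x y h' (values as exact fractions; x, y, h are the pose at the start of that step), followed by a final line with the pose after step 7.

n=0: pose=(-1,8,W); sL=9/4, sR=45/74; mL=-45/148, mR=-153/296; mL+mR=-243/296 → advance -1; mR−mL=-63/296 → turn -1·90°
n=1: pose=(0,8,N); sL=18/29, sR=90/169; mL=-45/169, mR=1089/4901; mL+mR=-216/4901 → advance -1; mR−mL=2394/4901 → turn +1·90°
n=2: pose=(0,7,W); sL=45/13, sR=45/61; mL=-45/122, mR=-1575/1586; mL+mR=-1080/793 → advance -1; mR−mL=-495/793 → turn -1·90°
n=3: pose=(1,7,N); sL=90/121, sR=90/157; mL=-45/157, mR=3825/18997; mL+mR=-1620/18997 → advance -1; mR−mL=9270/18997 → turn +1·90°
n=4: pose=(1,6,W); sL=45/8, sR=9/10; mL=-9/20, mR=-153/80; mL+mR=-189/80 → advance -1; mR−mL=-117/80 → turn -1·90°
n=5: pose=(2,6,N); sL=90/101, sR=90/149; mL=-45/149, mR=2385/15049; mL+mR=-2160/15049 → advance -1; mR−mL=6930/15049 → turn +1·90°
n=6: pose=(2,5,W); sL=9, sR=45/41; mL=-45/82, mR=-279/82; mL+mR=-162/41 → advance -1; mR−mL=-117/41 → turn -1·90°
n=7: pose=(3,5,N); sL=18/17, sR=18/29; mL=-9/29, mR=45/493; mL+mR=-108/493 → advance -1; mR−mL=198/493 → turn +1·90°

0 9/4 45/74 -45/148 -153/296 -1 8 W
1 18/29 90/169 -45/169 1089/4901 0 8 N
2 45/13 45/61 -45/122 -1575/1586 0 7 W
3 90/121 90/157 -45/157 3825/18997 1 7 N
4 45/8 9/10 -9/20 -153/80 1 6 W
5 90/101 90/149 -45/149 2385/15049 2 6 N
6 9 45/41 -45/82 -279/82 2 5 W
7 18/17 18/29 -9/29 45/493 3 5 N
final 3 4 W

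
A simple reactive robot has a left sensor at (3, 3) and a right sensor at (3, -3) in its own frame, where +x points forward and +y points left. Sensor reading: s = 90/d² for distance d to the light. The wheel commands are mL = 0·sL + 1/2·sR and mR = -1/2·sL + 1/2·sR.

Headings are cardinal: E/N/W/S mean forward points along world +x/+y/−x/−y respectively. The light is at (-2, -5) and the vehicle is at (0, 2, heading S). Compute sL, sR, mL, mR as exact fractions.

left sensor world pos  = (3, -1); dL² = 41
right sensor world pos = (-3, -1); dR² = 17
sL = 90/41 = 90/41
sR = 90/17 = 90/17
mL = 0·sL + 1/2·sR = 45/17
mR = -1/2·sL + 1/2·sR = 1080/697

90/41 90/17 45/17 1080/697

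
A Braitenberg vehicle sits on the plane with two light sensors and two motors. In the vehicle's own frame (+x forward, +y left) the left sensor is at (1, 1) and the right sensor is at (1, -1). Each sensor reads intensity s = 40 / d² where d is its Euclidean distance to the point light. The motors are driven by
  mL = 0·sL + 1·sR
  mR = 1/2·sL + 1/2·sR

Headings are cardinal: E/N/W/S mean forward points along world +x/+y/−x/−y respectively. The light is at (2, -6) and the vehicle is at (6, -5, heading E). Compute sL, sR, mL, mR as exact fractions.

40/29 8/5 8/5 216/145

left sensor world pos  = (7, -4); dL² = 29
right sensor world pos = (7, -6); dR² = 25
sL = 40/29 = 40/29
sR = 40/25 = 8/5
mL = 0·sL + 1·sR = 8/5
mR = 1/2·sL + 1/2·sR = 216/145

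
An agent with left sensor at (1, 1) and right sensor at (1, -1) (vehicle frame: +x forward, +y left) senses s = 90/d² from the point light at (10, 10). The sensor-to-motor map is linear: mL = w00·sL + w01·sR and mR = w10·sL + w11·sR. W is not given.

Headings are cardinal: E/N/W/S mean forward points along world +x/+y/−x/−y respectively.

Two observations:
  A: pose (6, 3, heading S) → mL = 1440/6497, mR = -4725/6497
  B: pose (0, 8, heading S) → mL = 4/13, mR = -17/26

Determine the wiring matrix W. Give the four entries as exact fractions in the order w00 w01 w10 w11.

1 -1 -1 1/2

obs A: pose=(6,3,S) → sL=90/73, sR=90/89, mL=1440/6497, mR=-4725/6497
obs B: pose=(0,8,S) → sL=1, sR=9/13, mL=4/13, mR=-17/26
sensor matrix S = [[90/73, 90/89], [1, 9/13]]; det S = -13320/84461
solve [mL_A; mL_B] = S·[w00; w01] and [mR_A; mR_B] = S·[w10; w11]:
  w00 = 1, w01 = -1, w10 = -1, w11 = 1/2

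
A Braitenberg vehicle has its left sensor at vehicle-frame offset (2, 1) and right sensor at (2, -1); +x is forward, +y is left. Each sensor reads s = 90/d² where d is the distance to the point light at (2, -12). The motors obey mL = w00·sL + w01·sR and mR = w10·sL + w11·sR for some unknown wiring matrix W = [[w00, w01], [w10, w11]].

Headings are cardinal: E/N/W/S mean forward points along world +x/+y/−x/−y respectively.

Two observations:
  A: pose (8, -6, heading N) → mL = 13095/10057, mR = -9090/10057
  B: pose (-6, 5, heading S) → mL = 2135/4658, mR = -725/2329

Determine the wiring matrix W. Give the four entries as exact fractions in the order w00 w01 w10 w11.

obs A: pose=(8,-6,N) → sL=90/89, sR=90/113, mL=13095/10057, mR=-9090/10057
obs B: pose=(-6,5,S) → sL=45/137, sR=5/17, mL=2135/4658, mR=-725/2329
sensor matrix S = [[90/89, 90/113], [45/137, 5/17]]; det S = 838800/23422753
solve [mL_A; mL_B] = S·[w00; w01] and [mR_A; mR_B] = S·[w10; w11]:
  w00 = 1/2, w01 = 1, w10 = -1/2, w11 = -1/2

1/2 1 -1/2 -1/2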